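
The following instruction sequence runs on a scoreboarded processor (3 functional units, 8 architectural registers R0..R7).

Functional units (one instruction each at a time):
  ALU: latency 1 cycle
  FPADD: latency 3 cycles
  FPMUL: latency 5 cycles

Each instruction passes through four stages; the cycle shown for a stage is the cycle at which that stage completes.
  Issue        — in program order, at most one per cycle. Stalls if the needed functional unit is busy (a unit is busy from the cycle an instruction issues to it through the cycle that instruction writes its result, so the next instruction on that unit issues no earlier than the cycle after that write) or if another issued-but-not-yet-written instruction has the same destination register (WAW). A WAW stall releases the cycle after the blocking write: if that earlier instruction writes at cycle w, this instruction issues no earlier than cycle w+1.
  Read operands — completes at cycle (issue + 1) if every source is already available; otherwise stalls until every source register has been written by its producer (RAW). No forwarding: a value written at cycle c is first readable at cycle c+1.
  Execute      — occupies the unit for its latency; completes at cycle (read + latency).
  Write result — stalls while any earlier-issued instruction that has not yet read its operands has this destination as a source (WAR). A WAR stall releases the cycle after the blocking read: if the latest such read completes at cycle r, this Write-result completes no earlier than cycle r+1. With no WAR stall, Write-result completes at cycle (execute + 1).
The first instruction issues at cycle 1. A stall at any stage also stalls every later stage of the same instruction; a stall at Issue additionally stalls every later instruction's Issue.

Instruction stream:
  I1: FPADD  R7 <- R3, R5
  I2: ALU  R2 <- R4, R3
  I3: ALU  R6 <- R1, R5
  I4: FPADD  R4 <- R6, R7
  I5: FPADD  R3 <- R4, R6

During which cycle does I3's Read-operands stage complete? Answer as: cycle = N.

cycle = 7

c1: I1→FPADD
c2: I1 RO; I2→ALU
c3: I2 RO
c4: I2 EX
c5: I1 EX; I2 WR R2
c6: I1 WR R7; I3→ALU
c7: I3 RO; I4→FPADD
c8: I3 EX
c9: I3 WR R6
c10: I4 RO
c13: I4 EX
c14: I4 WR R4
c15: I5→FPADD
c16: I5 RO
c19: I5 EX
c20: I5 WR R3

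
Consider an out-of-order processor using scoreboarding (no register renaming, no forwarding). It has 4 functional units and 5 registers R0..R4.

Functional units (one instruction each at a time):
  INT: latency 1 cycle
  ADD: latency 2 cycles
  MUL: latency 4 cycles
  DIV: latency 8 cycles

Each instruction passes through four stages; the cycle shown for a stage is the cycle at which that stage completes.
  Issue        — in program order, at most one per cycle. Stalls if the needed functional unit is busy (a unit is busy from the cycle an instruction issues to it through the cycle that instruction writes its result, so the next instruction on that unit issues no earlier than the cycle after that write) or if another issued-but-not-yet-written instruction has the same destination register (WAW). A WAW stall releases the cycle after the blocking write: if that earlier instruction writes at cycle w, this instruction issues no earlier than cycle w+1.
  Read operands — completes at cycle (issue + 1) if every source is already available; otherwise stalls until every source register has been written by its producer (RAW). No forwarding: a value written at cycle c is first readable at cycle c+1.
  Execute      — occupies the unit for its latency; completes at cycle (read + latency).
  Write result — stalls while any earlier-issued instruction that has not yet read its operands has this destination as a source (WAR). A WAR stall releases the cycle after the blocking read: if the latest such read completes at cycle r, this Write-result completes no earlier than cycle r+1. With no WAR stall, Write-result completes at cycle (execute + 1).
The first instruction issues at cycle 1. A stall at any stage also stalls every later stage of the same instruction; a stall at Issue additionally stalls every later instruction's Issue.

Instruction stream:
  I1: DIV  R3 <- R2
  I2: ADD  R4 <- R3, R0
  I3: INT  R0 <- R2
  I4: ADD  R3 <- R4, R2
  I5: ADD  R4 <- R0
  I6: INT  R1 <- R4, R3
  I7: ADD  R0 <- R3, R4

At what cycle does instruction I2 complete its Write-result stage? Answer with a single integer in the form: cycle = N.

cycle = 15

I1: IS=1 RO=2 EX=10 WR=11
I2: IS=2 RO=12 EX=14 WR=15  [RAW R3: wait I1 write@11]
I3: IS=3 RO=4 EX=5 WR=13  [WAR R0: wait I2 read@12]
I4: IS=16 RO=17 EX=19 WR=20  [struct: ADD busy until I2 writes@15]
I5: IS=21 RO=22 EX=24 WR=25  [struct: ADD busy until I4 writes@20]
I6: IS=22 RO=26 EX=27 WR=28  [RAW R4: wait I5 write@25]
I7: IS=26 RO=27 EX=29 WR=30  [struct: ADD busy until I5 writes@25]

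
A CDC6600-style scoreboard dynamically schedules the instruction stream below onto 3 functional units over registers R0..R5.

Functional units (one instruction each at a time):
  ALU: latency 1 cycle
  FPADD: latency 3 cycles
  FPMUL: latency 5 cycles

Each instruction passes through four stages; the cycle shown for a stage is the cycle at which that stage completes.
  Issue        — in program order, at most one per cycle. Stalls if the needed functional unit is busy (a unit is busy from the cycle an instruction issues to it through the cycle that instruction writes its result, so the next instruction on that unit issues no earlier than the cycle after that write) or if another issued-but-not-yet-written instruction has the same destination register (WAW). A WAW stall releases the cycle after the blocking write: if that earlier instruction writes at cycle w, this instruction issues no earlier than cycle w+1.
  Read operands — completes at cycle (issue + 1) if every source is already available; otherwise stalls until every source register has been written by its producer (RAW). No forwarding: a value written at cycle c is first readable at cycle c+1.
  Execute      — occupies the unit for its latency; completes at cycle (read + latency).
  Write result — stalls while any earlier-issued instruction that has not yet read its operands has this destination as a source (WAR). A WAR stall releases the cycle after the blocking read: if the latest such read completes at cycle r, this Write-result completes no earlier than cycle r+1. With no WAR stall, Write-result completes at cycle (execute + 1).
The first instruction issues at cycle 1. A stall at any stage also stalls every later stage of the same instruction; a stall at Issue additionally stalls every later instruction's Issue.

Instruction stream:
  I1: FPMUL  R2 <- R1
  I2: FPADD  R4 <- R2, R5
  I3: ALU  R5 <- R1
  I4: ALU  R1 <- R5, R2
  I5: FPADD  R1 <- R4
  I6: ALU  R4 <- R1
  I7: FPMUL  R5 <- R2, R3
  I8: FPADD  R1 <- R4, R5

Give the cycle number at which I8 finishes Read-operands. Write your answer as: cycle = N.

1) issue 1, read 2, done 7, write 8
2) issue 2, read 9, done 12, write 13  <RAW R2: wait I1 write@8>
3) issue 3, read 4, done 5, write 10  <WAR R5: wait I2 read@9>
4) issue 11, read 12, done 13, write 14  <struct: ALU busy until I3 writes@10>
5) issue 15, read 16, done 19, write 20  <WAW R1: wait I4 write@14>
6) issue 16, read 21, done 22, write 23  <RAW R1: wait I5 write@20>
7) issue 17, read 18, done 23, write 24
8) issue 21, read 25, done 28, write 29  <struct: FPADD busy until I5 writes@20 / RAW R5: wait I7 write@24>

cycle = 25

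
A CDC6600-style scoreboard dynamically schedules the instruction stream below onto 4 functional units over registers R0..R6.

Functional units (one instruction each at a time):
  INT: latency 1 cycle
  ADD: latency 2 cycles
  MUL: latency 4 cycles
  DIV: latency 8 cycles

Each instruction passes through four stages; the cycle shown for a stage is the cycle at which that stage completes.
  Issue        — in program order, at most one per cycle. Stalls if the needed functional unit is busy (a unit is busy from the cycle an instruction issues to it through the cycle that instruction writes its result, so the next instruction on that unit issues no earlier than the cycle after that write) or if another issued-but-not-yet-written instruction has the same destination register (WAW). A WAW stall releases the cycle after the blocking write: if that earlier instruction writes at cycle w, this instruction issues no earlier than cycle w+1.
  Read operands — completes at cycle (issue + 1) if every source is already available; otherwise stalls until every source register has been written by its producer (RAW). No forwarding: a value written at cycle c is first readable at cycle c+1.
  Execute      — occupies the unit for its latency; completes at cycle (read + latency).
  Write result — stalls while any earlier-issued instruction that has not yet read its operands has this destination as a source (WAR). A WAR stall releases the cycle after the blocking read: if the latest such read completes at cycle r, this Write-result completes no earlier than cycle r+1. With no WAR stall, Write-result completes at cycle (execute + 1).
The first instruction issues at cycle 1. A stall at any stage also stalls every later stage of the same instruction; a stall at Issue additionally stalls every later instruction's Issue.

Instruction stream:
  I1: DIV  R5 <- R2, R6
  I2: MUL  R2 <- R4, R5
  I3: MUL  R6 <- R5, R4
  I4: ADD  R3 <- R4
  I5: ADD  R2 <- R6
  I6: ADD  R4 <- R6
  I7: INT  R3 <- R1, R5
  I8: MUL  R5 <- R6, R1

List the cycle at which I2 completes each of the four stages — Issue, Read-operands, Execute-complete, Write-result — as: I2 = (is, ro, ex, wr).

I1  is:1  ro:2  ex:10  wr:11
I2  is:2  ro:12  ex:16  wr:17  — RAW R5: wait I1 write@11
I3  is:18  ro:19  ex:23  wr:24  — struct: MUL busy until I2 writes@17
I4  is:19  ro:20  ex:22  wr:23
I5  is:24  ro:25  ex:27  wr:28  — struct: ADD busy until I4 writes@23
I6  is:29  ro:30  ex:32  wr:33  — struct: ADD busy until I5 writes@28
I7  is:30  ro:31  ex:32  wr:33
I8  is:31  ro:32  ex:36  wr:37

I2 = (2, 12, 16, 17)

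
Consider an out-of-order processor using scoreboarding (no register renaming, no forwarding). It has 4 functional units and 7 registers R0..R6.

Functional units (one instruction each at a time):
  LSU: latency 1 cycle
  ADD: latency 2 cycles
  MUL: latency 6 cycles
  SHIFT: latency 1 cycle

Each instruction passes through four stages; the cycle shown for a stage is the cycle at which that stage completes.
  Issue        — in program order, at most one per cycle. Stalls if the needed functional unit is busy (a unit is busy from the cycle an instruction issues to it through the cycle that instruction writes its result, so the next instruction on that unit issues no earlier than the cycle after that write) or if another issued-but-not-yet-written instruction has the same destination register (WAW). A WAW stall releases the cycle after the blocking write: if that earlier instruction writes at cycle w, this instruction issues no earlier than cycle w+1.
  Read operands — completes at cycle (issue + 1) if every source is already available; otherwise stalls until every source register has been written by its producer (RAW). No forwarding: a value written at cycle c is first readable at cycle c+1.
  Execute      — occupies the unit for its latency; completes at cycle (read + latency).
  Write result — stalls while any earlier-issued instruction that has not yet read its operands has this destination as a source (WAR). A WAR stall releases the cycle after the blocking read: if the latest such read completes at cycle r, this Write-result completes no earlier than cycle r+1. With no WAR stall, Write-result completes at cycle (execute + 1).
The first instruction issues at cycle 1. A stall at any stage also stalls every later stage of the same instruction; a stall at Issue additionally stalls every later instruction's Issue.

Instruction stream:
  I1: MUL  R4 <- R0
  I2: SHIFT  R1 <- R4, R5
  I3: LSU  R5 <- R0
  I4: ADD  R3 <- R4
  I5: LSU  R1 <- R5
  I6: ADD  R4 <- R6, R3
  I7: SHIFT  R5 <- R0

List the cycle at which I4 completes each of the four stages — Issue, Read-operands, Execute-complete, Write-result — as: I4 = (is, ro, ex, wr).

1) issue 1, read 2, done 8, write 9
2) issue 2, read 10, done 11, write 12  <RAW R4: wait I1 write@9>
3) issue 3, read 4, done 5, write 11  <WAR R5: wait I2 read@10>
4) issue 4, read 10, done 12, write 13  <RAW R4: wait I1 write@9>
5) issue 13, read 14, done 15, write 16  <WAW R1: wait I2 write@12>
6) issue 14, read 15, done 17, write 18
7) issue 15, read 16, done 17, write 18

I4 = (4, 10, 12, 13)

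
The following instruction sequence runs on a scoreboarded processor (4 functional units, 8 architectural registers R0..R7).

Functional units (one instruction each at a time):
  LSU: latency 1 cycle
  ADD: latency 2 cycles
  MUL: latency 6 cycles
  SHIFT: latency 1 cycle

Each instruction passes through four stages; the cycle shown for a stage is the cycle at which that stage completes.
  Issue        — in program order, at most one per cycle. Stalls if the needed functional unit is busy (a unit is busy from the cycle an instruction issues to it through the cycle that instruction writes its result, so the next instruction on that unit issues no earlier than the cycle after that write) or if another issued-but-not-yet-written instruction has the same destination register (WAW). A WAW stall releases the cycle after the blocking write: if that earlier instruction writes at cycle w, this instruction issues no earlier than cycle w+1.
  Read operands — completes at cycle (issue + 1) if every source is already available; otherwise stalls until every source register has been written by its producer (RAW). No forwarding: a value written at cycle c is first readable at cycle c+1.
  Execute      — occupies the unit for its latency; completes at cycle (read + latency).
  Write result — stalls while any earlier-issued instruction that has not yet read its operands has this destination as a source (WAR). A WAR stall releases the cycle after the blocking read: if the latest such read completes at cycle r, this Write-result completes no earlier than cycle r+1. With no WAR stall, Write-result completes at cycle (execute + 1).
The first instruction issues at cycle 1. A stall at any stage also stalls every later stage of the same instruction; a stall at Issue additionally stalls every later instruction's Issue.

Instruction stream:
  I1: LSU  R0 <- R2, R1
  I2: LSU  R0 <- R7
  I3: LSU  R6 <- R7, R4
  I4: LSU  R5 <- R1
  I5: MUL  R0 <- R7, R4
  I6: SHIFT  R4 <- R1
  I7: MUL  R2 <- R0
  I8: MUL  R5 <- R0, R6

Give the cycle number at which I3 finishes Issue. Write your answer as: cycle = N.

[I1] 1/2/3/4
[I2] 5/6/7/8  (struct: LSU busy until I1 writes@4)
[I3] 9/10/11/12  (struct: LSU busy until I2 writes@8)
[I4] 13/14/15/16  (struct: LSU busy until I3 writes@12)
[I5] 14/15/21/22
[I6] 15/16/17/18
[I7] 23/24/30/31  (struct: MUL busy until I5 writes@22)
[I8] 32/33/39/40  (struct: MUL busy until I7 writes@31)

cycle = 9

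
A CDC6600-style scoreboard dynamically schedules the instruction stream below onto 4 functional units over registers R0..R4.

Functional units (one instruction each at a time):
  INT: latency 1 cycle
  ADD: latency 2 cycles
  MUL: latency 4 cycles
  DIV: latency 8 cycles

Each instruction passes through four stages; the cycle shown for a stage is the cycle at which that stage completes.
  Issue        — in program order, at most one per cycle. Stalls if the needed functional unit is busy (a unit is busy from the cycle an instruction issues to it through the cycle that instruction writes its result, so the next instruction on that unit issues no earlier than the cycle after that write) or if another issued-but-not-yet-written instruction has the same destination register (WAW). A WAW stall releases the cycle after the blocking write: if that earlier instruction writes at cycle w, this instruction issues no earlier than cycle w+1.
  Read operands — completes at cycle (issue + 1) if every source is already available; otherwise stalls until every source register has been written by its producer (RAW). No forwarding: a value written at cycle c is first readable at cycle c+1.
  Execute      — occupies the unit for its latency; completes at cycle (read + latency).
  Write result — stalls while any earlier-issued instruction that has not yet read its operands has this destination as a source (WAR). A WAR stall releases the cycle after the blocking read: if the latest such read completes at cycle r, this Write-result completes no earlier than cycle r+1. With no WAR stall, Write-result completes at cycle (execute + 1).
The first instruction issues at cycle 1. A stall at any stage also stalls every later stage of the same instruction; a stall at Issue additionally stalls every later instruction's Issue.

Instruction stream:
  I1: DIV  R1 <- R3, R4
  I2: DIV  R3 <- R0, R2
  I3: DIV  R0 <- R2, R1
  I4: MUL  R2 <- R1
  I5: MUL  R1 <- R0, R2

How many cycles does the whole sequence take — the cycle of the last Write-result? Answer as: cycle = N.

cycle = 39

[I1] 1/2/10/11
[I2] 12/13/21/22  (struct: DIV busy until I1 writes@11)
[I3] 23/24/32/33  (struct: DIV busy until I2 writes@22)
[I4] 24/25/29/30
[I5] 31/34/38/39  (struct: MUL busy until I4 writes@30; RAW R0: wait I3 write@33)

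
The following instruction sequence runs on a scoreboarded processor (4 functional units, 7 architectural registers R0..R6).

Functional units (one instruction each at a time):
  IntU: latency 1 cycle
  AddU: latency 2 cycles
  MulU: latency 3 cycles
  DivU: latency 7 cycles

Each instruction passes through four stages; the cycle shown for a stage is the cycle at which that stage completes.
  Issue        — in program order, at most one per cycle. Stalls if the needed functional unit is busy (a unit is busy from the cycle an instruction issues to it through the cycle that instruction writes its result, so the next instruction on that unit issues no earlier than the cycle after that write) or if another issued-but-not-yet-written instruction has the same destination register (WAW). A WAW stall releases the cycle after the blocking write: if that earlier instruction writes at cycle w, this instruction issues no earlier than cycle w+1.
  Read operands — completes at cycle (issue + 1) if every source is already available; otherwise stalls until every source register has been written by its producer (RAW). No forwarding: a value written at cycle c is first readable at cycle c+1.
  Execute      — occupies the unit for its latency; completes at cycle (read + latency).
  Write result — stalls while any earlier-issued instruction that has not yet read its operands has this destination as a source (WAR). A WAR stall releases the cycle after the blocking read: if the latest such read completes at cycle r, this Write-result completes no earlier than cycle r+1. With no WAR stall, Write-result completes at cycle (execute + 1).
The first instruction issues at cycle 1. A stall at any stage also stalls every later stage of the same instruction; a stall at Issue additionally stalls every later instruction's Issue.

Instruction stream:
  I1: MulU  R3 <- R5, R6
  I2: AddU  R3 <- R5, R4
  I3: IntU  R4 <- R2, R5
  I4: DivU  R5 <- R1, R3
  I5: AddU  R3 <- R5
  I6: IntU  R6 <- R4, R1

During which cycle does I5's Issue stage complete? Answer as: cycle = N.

cycle = 12

c1: I1→MulU
c2: I1 RO
c5: I1 EX
c6: I1 WR R3
c7: I2→AddU
c8: I2 RO · I3→IntU
c9: I3 RO · I4→DivU
c10: I2 EX · I3 EX
c11: I2 WR R3 · I3 WR R4
c12: I4 RO · I5→AddU
c13: I6→IntU
c14: I6 RO
c15: I6 EX
c16: I6 WR R6
c19: I4 EX
c20: I4 WR R5
c21: I5 RO
c23: I5 EX
c24: I5 WR R3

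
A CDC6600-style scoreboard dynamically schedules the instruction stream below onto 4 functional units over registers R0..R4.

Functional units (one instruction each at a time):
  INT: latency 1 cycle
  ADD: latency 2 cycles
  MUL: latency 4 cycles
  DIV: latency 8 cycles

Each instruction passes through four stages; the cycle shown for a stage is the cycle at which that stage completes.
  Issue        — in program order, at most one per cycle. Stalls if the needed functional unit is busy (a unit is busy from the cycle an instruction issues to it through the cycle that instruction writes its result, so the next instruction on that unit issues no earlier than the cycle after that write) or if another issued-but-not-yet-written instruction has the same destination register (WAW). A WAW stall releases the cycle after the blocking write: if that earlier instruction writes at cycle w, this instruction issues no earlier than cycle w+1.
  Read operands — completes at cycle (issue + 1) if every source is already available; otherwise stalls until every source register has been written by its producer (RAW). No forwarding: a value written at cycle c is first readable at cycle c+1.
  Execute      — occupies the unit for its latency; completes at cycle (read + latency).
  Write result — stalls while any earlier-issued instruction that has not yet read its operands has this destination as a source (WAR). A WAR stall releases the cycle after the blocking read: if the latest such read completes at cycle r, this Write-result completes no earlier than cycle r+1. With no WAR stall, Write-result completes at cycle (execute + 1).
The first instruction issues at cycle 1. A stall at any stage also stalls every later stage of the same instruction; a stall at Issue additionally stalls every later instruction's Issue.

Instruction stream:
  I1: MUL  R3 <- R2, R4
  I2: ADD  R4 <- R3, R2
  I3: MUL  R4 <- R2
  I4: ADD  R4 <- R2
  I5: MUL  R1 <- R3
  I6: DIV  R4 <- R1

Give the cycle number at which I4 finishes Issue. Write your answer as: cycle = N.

[I1] 1/2/6/7
[I2] 2/8/10/11  (RAW R3: wait I1 write@7)
[I3] 12/13/17/18  (WAW R4: wait I2 write@11)
[I4] 19/20/22/23  (WAW R4: wait I3 write@18)
[I5] 20/21/25/26
[I6] 24/27/35/36  (WAW R4: wait I4 write@23; RAW R1: wait I5 write@26)

cycle = 19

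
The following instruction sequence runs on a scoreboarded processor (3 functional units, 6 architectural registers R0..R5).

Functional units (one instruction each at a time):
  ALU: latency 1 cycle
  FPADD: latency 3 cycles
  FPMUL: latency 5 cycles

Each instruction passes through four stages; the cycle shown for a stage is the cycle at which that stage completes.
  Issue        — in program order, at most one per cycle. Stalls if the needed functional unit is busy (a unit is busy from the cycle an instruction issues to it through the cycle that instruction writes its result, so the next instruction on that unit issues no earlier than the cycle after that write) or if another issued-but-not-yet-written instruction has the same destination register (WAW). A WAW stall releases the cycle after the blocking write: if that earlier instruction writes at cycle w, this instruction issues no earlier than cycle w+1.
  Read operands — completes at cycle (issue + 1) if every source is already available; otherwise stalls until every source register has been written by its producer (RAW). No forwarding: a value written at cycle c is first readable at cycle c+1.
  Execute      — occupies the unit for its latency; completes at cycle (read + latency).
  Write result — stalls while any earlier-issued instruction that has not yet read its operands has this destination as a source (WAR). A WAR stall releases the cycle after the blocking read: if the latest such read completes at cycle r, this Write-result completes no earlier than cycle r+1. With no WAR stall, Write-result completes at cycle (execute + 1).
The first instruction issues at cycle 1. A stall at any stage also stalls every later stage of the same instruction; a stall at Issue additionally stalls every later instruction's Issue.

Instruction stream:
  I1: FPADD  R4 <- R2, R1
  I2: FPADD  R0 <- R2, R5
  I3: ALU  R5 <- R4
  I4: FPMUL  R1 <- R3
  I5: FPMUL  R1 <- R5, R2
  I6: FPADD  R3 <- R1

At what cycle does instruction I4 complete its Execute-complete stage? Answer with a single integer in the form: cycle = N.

cycle = 15

t=1  issue I1 (FPADD)
t=2  I1 read-ops
t=5  I1 finished on FPADD
t=6  I1→R4
t=7  issue I2 (FPADD)
t=8  I2 read-ops | issue I3 (ALU)
t=9  I3 read-ops | issue I4 (FPMUL)
t=10  I3 finished on ALU | I4 read-ops
t=11  I2 finished on FPADD | I3→R5
t=12  I2→R0
t=15  I4 finished on FPMUL
t=16  I4→R1
t=17  issue I5 (FPMUL)
t=18  I5 read-ops | issue I6 (FPADD)
t=23  I5 finished on FPMUL
t=24  I5→R1
t=25  I6 read-ops
t=28  I6 finished on FPADD
t=29  I6→R3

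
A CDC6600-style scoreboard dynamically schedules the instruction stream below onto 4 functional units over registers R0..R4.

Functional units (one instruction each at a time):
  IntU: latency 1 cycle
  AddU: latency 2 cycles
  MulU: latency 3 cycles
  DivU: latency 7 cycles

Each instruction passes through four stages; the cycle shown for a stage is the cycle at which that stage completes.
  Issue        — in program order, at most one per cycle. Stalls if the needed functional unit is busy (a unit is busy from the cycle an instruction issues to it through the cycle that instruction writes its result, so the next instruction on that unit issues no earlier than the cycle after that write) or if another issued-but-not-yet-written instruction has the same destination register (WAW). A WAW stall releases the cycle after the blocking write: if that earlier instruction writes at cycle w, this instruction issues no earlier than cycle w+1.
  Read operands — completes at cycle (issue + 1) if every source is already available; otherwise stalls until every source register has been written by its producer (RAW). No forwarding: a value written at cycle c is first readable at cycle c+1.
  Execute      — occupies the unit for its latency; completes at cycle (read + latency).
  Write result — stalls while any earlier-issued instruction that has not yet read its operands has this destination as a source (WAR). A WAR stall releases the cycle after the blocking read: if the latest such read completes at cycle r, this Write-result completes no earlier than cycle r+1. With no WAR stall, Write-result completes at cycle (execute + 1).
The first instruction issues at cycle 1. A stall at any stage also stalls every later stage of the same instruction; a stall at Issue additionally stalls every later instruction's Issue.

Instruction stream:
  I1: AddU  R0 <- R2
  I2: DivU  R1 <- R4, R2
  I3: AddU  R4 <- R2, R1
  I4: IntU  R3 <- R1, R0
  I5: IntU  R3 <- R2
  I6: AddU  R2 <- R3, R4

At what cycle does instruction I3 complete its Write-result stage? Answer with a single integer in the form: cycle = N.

cycle = 15

t=1  I1 dispatched to AddU
t=2  I1 operands ready; I2 dispatched to DivU
t=3  I2 operands ready
t=4  I1 complete
t=5  R0←I1
t=6  I3 dispatched to AddU
t=7  I4 dispatched to IntU
t=10  I2 complete
t=11  R1←I2
t=12  I3 operands ready; I4 operands ready
t=13  I4 complete
t=14  I3 complete; R3←I4
t=15  R4←I3; I5 dispatched to IntU
t=16  I5 operands ready; I6 dispatched to AddU
t=17  I5 complete
t=18  R3←I5
t=19  I6 operands ready
t=21  I6 complete
t=22  R2←I6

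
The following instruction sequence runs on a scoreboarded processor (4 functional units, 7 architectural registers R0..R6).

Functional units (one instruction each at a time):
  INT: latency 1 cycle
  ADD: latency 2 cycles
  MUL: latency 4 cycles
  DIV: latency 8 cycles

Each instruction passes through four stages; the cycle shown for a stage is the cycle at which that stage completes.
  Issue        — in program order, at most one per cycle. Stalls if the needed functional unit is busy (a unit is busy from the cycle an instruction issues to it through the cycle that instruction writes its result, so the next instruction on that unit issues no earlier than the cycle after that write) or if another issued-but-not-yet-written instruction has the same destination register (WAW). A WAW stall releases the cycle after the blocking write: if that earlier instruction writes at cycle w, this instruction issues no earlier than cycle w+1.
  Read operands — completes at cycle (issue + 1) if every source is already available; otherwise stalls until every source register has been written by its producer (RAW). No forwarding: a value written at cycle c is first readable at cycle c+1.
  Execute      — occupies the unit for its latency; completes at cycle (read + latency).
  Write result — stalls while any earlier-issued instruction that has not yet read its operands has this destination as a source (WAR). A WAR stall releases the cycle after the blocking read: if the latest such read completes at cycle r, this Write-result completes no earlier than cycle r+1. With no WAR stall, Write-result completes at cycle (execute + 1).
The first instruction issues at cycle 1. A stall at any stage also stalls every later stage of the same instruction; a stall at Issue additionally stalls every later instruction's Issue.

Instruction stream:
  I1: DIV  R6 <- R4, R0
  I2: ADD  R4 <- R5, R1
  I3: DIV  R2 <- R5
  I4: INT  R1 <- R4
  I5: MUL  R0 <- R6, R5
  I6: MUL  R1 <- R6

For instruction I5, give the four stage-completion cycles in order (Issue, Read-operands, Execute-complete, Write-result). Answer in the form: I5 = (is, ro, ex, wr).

I5 = (14, 15, 19, 20)

c1: issue I1 (DIV)
c2: I1 read-ops, issue I2 (ADD)
c3: I2 read-ops
c5: I2 finished on ADD
c6: I2→R4
c10: I1 finished on DIV
c11: I1→R6
c12: issue I3 (DIV)
c13: I3 read-ops, issue I4 (INT)
c14: I4 read-ops, issue I5 (MUL)
c15: I4 finished on INT, I5 read-ops
c16: I4→R1
c19: I5 finished on MUL
c20: I5→R0
c21: I3 finished on DIV, issue I6 (MUL)
c22: I3→R2, I6 read-ops
c26: I6 finished on MUL
c27: I6→R1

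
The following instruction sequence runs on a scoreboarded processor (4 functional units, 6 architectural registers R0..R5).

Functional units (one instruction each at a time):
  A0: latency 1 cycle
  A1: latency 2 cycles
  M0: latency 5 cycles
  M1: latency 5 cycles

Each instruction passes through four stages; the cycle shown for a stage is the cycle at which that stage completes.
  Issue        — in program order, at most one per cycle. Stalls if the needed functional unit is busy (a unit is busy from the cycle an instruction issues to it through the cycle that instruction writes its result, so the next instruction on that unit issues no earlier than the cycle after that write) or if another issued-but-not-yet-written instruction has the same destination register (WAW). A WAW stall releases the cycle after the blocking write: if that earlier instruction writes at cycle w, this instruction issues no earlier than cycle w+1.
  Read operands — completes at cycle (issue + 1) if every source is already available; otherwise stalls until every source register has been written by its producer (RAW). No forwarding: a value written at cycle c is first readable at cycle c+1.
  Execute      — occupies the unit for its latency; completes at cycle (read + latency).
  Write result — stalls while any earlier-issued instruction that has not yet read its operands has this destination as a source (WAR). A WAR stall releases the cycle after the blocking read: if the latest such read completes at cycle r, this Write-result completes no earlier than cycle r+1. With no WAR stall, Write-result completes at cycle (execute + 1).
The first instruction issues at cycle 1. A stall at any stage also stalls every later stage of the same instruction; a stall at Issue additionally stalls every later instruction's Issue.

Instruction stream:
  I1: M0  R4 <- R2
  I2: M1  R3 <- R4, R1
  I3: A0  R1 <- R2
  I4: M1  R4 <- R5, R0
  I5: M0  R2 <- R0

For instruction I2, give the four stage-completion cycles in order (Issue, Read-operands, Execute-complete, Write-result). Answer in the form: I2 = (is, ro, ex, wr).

I2 = (2, 9, 14, 15)

[1] issue I1 (M0)
[2] I1 read-ops · issue I2 (M1)
[3] issue I3 (A0)
[4] I3 read-ops
[5] I3 finished on A0
[7] I1 finished on M0
[8] I1→R4
[9] I2 read-ops
[10] I3→R1
[14] I2 finished on M1
[15] I2→R3
[16] issue I4 (M1)
[17] I4 read-ops · issue I5 (M0)
[18] I5 read-ops
[22] I4 finished on M1
[23] I4→R4 · I5 finished on M0
[24] I5→R2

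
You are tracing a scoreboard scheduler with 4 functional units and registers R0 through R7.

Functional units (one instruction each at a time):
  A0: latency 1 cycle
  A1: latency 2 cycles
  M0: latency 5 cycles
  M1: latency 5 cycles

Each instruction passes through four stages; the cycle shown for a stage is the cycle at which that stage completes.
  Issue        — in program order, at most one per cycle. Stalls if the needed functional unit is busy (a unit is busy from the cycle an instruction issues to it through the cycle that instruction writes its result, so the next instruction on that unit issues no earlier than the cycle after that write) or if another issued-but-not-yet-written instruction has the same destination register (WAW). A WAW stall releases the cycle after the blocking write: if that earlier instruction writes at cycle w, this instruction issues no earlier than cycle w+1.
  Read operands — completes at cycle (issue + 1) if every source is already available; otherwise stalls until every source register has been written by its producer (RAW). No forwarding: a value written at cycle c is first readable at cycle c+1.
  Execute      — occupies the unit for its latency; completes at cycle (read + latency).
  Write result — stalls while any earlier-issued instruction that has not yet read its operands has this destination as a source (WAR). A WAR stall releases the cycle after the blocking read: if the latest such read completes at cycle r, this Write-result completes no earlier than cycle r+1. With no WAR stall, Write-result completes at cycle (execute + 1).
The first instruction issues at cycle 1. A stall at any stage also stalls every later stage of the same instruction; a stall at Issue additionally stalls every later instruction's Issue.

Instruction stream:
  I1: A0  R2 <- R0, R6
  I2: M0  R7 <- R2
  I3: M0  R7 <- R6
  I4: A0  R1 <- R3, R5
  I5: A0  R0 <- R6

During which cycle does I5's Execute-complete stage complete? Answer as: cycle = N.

c1: I1 issues→A0
c2: I1 reads | I2 issues→M0
c3: I1 exec-done
c4: I1 writes R2
c5: I2 reads
c10: I2 exec-done
c11: I2 writes R7
c12: I3 issues→M0
c13: I3 reads | I4 issues→A0
c14: I4 reads
c15: I4 exec-done
c16: I4 writes R1
c17: I5 issues→A0
c18: I3 exec-done | I5 reads
c19: I3 writes R7 | I5 exec-done
c20: I5 writes R0

cycle = 19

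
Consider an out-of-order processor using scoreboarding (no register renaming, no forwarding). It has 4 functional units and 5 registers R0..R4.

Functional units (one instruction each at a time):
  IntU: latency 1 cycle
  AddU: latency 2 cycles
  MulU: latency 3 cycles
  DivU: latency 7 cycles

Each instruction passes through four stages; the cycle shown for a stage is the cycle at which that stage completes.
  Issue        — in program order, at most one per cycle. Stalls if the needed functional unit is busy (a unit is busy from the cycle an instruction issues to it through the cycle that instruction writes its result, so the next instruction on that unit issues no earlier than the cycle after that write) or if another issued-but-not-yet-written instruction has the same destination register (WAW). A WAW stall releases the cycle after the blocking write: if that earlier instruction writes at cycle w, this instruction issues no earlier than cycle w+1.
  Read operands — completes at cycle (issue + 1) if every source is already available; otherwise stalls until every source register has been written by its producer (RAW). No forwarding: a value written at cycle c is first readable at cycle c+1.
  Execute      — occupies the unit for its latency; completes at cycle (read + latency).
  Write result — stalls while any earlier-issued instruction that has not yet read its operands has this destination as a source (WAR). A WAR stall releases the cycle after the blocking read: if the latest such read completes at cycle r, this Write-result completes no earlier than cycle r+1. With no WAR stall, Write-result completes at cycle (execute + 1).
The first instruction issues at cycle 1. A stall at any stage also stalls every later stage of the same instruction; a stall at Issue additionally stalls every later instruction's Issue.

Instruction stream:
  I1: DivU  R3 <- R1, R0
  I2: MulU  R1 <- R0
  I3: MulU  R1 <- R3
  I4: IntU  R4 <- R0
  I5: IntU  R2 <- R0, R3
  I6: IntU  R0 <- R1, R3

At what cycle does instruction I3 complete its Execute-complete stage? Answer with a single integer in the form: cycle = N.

cycle = 14

[1] I1→DivU
[2] I1 RO | I2→MulU
[3] I2 RO
[6] I2 EX
[7] I2 WR R1
[8] I3→MulU
[9] I1 EX | I4→IntU
[10] I1 WR R3 | I4 RO
[11] I3 RO | I4 EX
[12] I4 WR R4
[13] I5→IntU
[14] I3 EX | I5 RO
[15] I3 WR R1 | I5 EX
[16] I5 WR R2
[17] I6→IntU
[18] I6 RO
[19] I6 EX
[20] I6 WR R0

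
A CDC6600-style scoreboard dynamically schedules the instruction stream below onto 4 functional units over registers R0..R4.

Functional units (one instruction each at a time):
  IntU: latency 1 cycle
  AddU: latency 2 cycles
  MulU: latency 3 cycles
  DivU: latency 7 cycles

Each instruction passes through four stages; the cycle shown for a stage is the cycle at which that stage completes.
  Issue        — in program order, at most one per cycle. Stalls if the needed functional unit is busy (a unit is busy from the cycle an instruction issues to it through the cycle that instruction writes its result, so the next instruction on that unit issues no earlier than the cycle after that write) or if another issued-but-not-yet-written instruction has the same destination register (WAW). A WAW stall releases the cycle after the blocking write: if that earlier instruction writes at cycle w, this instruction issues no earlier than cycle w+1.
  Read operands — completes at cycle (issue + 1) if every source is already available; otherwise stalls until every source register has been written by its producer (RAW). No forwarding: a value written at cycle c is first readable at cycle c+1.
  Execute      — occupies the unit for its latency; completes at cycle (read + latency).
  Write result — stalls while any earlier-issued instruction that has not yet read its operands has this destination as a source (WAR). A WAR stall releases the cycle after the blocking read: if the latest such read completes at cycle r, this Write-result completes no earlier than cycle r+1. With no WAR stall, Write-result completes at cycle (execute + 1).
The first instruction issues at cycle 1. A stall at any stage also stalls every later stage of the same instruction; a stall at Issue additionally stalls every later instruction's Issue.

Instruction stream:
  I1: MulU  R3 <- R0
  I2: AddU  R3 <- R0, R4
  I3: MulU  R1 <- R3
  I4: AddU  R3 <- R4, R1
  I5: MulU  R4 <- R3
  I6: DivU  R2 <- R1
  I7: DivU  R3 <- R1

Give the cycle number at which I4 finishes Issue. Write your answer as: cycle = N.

cycle = 12

[I1] 1/2/5/6
[I2] 7/8/10/11  (WAW R3: wait I1 write@6)
[I3] 8/12/15/16  (RAW R3: wait I2 write@11)
[I4] 12/17/19/20  (struct: AddU busy until I2 writes@11; RAW R1: wait I3 write@16)
[I5] 17/21/24/25  (struct: MulU busy until I3 writes@16; RAW R3: wait I4 write@20)
[I6] 18/19/26/27
[I7] 28/29/36/37  (struct: DivU busy until I6 writes@27)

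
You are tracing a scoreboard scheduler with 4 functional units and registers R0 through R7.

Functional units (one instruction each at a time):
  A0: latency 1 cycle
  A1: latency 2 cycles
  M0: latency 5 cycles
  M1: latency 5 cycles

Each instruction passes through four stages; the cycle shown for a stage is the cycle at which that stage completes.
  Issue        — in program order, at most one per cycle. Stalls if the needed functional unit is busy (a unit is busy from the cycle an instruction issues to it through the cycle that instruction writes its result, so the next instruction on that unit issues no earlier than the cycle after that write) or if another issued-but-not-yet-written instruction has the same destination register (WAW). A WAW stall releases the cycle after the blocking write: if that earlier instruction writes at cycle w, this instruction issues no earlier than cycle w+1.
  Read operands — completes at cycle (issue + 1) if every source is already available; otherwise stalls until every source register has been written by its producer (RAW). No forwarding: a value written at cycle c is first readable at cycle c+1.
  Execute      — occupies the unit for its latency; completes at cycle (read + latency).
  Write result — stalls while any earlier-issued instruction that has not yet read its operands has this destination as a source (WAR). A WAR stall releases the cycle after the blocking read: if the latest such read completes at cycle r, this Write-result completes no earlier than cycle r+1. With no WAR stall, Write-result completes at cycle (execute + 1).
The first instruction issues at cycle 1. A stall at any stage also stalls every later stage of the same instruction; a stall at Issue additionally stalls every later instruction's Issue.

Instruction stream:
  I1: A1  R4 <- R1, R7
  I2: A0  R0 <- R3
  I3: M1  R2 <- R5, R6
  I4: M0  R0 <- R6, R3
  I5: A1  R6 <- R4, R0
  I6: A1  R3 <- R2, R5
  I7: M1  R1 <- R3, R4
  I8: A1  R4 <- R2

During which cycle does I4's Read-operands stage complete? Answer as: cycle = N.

[1] I1 dispatched to A1
[2] I1 operands ready; I2 dispatched to A0
[3] I2 operands ready; I3 dispatched to M1
[4] I1 complete; I2 complete; I3 operands ready
[5] R4←I1; R0←I2
[6] I4 dispatched to M0
[7] I4 operands ready; I5 dispatched to A1
[9] I3 complete
[10] R2←I3
[12] I4 complete
[13] R0←I4
[14] I5 operands ready
[16] I5 complete
[17] R6←I5
[18] I6 dispatched to A1
[19] I6 operands ready; I7 dispatched to M1
[21] I6 complete
[22] R3←I6
[23] I7 operands ready; I8 dispatched to A1
[24] I8 operands ready
[26] I8 complete
[27] R4←I8
[28] I7 complete
[29] R1←I7

cycle = 7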